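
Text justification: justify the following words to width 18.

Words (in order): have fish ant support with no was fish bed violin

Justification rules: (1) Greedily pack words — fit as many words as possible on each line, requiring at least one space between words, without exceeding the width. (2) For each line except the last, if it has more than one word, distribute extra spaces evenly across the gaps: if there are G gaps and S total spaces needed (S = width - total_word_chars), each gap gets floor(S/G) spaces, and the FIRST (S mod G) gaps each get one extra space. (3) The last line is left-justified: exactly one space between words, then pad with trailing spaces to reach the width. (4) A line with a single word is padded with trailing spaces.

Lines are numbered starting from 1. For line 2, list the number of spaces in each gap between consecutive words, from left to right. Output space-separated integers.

Line 1: ['have', 'fish', 'ant'] (min_width=13, slack=5)
Line 2: ['support', 'with', 'no'] (min_width=15, slack=3)
Line 3: ['was', 'fish', 'bed'] (min_width=12, slack=6)
Line 4: ['violin'] (min_width=6, slack=12)

Answer: 3 2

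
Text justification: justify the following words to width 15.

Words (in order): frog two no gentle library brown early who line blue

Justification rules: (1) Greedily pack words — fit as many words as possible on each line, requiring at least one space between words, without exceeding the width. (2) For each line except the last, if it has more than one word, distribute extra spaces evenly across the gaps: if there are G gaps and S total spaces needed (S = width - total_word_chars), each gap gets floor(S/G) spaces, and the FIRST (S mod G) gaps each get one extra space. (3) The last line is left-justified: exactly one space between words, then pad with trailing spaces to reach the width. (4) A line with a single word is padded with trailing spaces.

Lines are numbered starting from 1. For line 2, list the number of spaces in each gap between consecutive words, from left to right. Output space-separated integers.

Answer: 2

Derivation:
Line 1: ['frog', 'two', 'no'] (min_width=11, slack=4)
Line 2: ['gentle', 'library'] (min_width=14, slack=1)
Line 3: ['brown', 'early', 'who'] (min_width=15, slack=0)
Line 4: ['line', 'blue'] (min_width=9, slack=6)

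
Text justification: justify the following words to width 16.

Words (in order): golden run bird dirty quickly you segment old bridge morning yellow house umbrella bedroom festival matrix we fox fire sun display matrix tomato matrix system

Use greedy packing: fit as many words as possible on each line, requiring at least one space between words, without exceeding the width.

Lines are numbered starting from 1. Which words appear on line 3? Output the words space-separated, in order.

Answer: you segment old

Derivation:
Line 1: ['golden', 'run', 'bird'] (min_width=15, slack=1)
Line 2: ['dirty', 'quickly'] (min_width=13, slack=3)
Line 3: ['you', 'segment', 'old'] (min_width=15, slack=1)
Line 4: ['bridge', 'morning'] (min_width=14, slack=2)
Line 5: ['yellow', 'house'] (min_width=12, slack=4)
Line 6: ['umbrella', 'bedroom'] (min_width=16, slack=0)
Line 7: ['festival', 'matrix'] (min_width=15, slack=1)
Line 8: ['we', 'fox', 'fire', 'sun'] (min_width=15, slack=1)
Line 9: ['display', 'matrix'] (min_width=14, slack=2)
Line 10: ['tomato', 'matrix'] (min_width=13, slack=3)
Line 11: ['system'] (min_width=6, slack=10)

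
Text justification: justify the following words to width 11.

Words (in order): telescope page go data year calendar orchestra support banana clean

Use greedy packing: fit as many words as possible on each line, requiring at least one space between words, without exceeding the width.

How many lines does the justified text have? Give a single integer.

Answer: 8

Derivation:
Line 1: ['telescope'] (min_width=9, slack=2)
Line 2: ['page', 'go'] (min_width=7, slack=4)
Line 3: ['data', 'year'] (min_width=9, slack=2)
Line 4: ['calendar'] (min_width=8, slack=3)
Line 5: ['orchestra'] (min_width=9, slack=2)
Line 6: ['support'] (min_width=7, slack=4)
Line 7: ['banana'] (min_width=6, slack=5)
Line 8: ['clean'] (min_width=5, slack=6)
Total lines: 8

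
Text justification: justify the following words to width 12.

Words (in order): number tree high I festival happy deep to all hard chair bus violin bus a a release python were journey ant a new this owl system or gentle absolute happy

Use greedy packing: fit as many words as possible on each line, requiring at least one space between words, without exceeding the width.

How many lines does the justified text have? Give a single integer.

Answer: 15

Derivation:
Line 1: ['number', 'tree'] (min_width=11, slack=1)
Line 2: ['high', 'I'] (min_width=6, slack=6)
Line 3: ['festival'] (min_width=8, slack=4)
Line 4: ['happy', 'deep'] (min_width=10, slack=2)
Line 5: ['to', 'all', 'hard'] (min_width=11, slack=1)
Line 6: ['chair', 'bus'] (min_width=9, slack=3)
Line 7: ['violin', 'bus', 'a'] (min_width=12, slack=0)
Line 8: ['a', 'release'] (min_width=9, slack=3)
Line 9: ['python', 'were'] (min_width=11, slack=1)
Line 10: ['journey', 'ant'] (min_width=11, slack=1)
Line 11: ['a', 'new', 'this'] (min_width=10, slack=2)
Line 12: ['owl', 'system'] (min_width=10, slack=2)
Line 13: ['or', 'gentle'] (min_width=9, slack=3)
Line 14: ['absolute'] (min_width=8, slack=4)
Line 15: ['happy'] (min_width=5, slack=7)
Total lines: 15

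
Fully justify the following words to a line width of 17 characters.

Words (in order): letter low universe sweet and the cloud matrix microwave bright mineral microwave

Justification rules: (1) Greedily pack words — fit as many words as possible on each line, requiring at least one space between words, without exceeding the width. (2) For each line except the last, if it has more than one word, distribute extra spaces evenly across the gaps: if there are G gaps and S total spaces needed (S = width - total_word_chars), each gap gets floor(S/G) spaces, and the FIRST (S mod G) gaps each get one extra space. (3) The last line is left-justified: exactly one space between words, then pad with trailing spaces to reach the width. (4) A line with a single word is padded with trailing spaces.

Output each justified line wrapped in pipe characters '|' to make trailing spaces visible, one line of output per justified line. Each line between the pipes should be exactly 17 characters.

Answer: |letter        low|
|universe    sweet|
|and   the   cloud|
|matrix  microwave|
|bright    mineral|
|microwave        |

Derivation:
Line 1: ['letter', 'low'] (min_width=10, slack=7)
Line 2: ['universe', 'sweet'] (min_width=14, slack=3)
Line 3: ['and', 'the', 'cloud'] (min_width=13, slack=4)
Line 4: ['matrix', 'microwave'] (min_width=16, slack=1)
Line 5: ['bright', 'mineral'] (min_width=14, slack=3)
Line 6: ['microwave'] (min_width=9, slack=8)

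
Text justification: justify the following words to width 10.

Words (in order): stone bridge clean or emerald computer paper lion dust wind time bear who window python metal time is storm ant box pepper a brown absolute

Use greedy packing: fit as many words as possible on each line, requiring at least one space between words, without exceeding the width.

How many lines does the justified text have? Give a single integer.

Answer: 16

Derivation:
Line 1: ['stone'] (min_width=5, slack=5)
Line 2: ['bridge'] (min_width=6, slack=4)
Line 3: ['clean', 'or'] (min_width=8, slack=2)
Line 4: ['emerald'] (min_width=7, slack=3)
Line 5: ['computer'] (min_width=8, slack=2)
Line 6: ['paper', 'lion'] (min_width=10, slack=0)
Line 7: ['dust', 'wind'] (min_width=9, slack=1)
Line 8: ['time', 'bear'] (min_width=9, slack=1)
Line 9: ['who', 'window'] (min_width=10, slack=0)
Line 10: ['python'] (min_width=6, slack=4)
Line 11: ['metal', 'time'] (min_width=10, slack=0)
Line 12: ['is', 'storm'] (min_width=8, slack=2)
Line 13: ['ant', 'box'] (min_width=7, slack=3)
Line 14: ['pepper', 'a'] (min_width=8, slack=2)
Line 15: ['brown'] (min_width=5, slack=5)
Line 16: ['absolute'] (min_width=8, slack=2)
Total lines: 16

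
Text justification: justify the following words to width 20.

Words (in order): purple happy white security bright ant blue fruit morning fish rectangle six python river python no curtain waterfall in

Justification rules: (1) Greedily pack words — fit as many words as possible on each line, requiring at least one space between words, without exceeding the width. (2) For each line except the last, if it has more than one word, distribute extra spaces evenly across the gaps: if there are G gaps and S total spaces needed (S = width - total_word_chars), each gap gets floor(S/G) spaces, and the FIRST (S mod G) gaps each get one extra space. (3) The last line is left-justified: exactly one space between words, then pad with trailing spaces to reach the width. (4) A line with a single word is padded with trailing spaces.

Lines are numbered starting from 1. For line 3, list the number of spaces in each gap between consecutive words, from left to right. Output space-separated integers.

Answer: 2 2

Derivation:
Line 1: ['purple', 'happy', 'white'] (min_width=18, slack=2)
Line 2: ['security', 'bright', 'ant'] (min_width=19, slack=1)
Line 3: ['blue', 'fruit', 'morning'] (min_width=18, slack=2)
Line 4: ['fish', 'rectangle', 'six'] (min_width=18, slack=2)
Line 5: ['python', 'river', 'python'] (min_width=19, slack=1)
Line 6: ['no', 'curtain', 'waterfall'] (min_width=20, slack=0)
Line 7: ['in'] (min_width=2, slack=18)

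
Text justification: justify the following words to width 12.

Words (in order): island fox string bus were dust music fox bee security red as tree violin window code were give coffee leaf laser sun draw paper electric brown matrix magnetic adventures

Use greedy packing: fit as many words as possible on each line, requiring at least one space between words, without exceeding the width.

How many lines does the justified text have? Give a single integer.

Line 1: ['island', 'fox'] (min_width=10, slack=2)
Line 2: ['string', 'bus'] (min_width=10, slack=2)
Line 3: ['were', 'dust'] (min_width=9, slack=3)
Line 4: ['music', 'fox'] (min_width=9, slack=3)
Line 5: ['bee', 'security'] (min_width=12, slack=0)
Line 6: ['red', 'as', 'tree'] (min_width=11, slack=1)
Line 7: ['violin'] (min_width=6, slack=6)
Line 8: ['window', 'code'] (min_width=11, slack=1)
Line 9: ['were', 'give'] (min_width=9, slack=3)
Line 10: ['coffee', 'leaf'] (min_width=11, slack=1)
Line 11: ['laser', 'sun'] (min_width=9, slack=3)
Line 12: ['draw', 'paper'] (min_width=10, slack=2)
Line 13: ['electric'] (min_width=8, slack=4)
Line 14: ['brown', 'matrix'] (min_width=12, slack=0)
Line 15: ['magnetic'] (min_width=8, slack=4)
Line 16: ['adventures'] (min_width=10, slack=2)
Total lines: 16

Answer: 16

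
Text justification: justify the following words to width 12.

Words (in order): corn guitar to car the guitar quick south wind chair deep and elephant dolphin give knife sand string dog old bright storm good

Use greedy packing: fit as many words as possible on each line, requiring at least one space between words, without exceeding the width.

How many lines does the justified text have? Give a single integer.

Answer: 11

Derivation:
Line 1: ['corn', 'guitar'] (min_width=11, slack=1)
Line 2: ['to', 'car', 'the'] (min_width=10, slack=2)
Line 3: ['guitar', 'quick'] (min_width=12, slack=0)
Line 4: ['south', 'wind'] (min_width=10, slack=2)
Line 5: ['chair', 'deep'] (min_width=10, slack=2)
Line 6: ['and', 'elephant'] (min_width=12, slack=0)
Line 7: ['dolphin', 'give'] (min_width=12, slack=0)
Line 8: ['knife', 'sand'] (min_width=10, slack=2)
Line 9: ['string', 'dog'] (min_width=10, slack=2)
Line 10: ['old', 'bright'] (min_width=10, slack=2)
Line 11: ['storm', 'good'] (min_width=10, slack=2)
Total lines: 11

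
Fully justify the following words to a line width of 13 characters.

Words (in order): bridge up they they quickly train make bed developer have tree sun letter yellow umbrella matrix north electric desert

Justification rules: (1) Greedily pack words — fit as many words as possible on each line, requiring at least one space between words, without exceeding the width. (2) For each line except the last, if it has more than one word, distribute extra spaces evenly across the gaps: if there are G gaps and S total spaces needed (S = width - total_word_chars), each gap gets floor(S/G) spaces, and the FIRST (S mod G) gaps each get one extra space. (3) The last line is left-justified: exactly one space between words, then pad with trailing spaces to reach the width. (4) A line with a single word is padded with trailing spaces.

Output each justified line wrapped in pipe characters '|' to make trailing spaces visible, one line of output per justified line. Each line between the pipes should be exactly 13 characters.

Answer: |bridge     up|
|they     they|
|quickly train|
|make      bed|
|developer    |
|have tree sun|
|letter yellow|
|umbrella     |
|matrix  north|
|electric     |
|desert       |

Derivation:
Line 1: ['bridge', 'up'] (min_width=9, slack=4)
Line 2: ['they', 'they'] (min_width=9, slack=4)
Line 3: ['quickly', 'train'] (min_width=13, slack=0)
Line 4: ['make', 'bed'] (min_width=8, slack=5)
Line 5: ['developer'] (min_width=9, slack=4)
Line 6: ['have', 'tree', 'sun'] (min_width=13, slack=0)
Line 7: ['letter', 'yellow'] (min_width=13, slack=0)
Line 8: ['umbrella'] (min_width=8, slack=5)
Line 9: ['matrix', 'north'] (min_width=12, slack=1)
Line 10: ['electric'] (min_width=8, slack=5)
Line 11: ['desert'] (min_width=6, slack=7)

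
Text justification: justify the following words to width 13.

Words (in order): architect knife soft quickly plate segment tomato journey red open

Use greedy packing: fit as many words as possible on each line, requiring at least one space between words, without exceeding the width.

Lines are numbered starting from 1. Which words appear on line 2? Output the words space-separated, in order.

Answer: knife soft

Derivation:
Line 1: ['architect'] (min_width=9, slack=4)
Line 2: ['knife', 'soft'] (min_width=10, slack=3)
Line 3: ['quickly', 'plate'] (min_width=13, slack=0)
Line 4: ['segment'] (min_width=7, slack=6)
Line 5: ['tomato'] (min_width=6, slack=7)
Line 6: ['journey', 'red'] (min_width=11, slack=2)
Line 7: ['open'] (min_width=4, slack=9)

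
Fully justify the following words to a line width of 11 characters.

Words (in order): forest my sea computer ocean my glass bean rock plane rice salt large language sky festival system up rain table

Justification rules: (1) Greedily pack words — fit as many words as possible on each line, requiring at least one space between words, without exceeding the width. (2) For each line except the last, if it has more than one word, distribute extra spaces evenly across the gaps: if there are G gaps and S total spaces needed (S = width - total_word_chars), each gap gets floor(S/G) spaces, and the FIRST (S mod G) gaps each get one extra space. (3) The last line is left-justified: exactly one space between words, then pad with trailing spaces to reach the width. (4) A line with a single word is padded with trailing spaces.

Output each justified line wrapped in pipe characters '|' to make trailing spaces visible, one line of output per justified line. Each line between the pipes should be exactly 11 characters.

Line 1: ['forest', 'my'] (min_width=9, slack=2)
Line 2: ['sea'] (min_width=3, slack=8)
Line 3: ['computer'] (min_width=8, slack=3)
Line 4: ['ocean', 'my'] (min_width=8, slack=3)
Line 5: ['glass', 'bean'] (min_width=10, slack=1)
Line 6: ['rock', 'plane'] (min_width=10, slack=1)
Line 7: ['rice', 'salt'] (min_width=9, slack=2)
Line 8: ['large'] (min_width=5, slack=6)
Line 9: ['language'] (min_width=8, slack=3)
Line 10: ['sky'] (min_width=3, slack=8)
Line 11: ['festival'] (min_width=8, slack=3)
Line 12: ['system', 'up'] (min_width=9, slack=2)
Line 13: ['rain', 'table'] (min_width=10, slack=1)

Answer: |forest   my|
|sea        |
|computer   |
|ocean    my|
|glass  bean|
|rock  plane|
|rice   salt|
|large      |
|language   |
|sky        |
|festival   |
|system   up|
|rain table |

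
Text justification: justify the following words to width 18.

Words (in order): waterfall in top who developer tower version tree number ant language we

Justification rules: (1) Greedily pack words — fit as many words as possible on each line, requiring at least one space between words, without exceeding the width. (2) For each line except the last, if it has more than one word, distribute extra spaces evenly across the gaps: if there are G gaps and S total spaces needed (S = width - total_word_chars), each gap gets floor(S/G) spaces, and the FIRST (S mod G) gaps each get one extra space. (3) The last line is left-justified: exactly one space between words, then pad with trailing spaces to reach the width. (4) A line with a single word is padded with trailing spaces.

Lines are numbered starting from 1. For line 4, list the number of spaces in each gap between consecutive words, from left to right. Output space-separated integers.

Line 1: ['waterfall', 'in', 'top'] (min_width=16, slack=2)
Line 2: ['who', 'developer'] (min_width=13, slack=5)
Line 3: ['tower', 'version', 'tree'] (min_width=18, slack=0)
Line 4: ['number', 'ant'] (min_width=10, slack=8)
Line 5: ['language', 'we'] (min_width=11, slack=7)

Answer: 9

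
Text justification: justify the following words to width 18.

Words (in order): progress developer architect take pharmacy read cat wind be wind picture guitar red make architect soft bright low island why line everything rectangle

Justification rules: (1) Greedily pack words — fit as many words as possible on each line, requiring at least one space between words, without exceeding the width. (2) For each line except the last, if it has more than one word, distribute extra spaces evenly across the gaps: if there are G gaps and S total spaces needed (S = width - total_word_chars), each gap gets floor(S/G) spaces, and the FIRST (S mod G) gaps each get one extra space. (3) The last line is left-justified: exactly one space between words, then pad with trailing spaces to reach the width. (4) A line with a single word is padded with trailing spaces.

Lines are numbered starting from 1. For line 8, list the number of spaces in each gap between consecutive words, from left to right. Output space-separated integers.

Answer: 3 2

Derivation:
Line 1: ['progress', 'developer'] (min_width=18, slack=0)
Line 2: ['architect', 'take'] (min_width=14, slack=4)
Line 3: ['pharmacy', 'read', 'cat'] (min_width=17, slack=1)
Line 4: ['wind', 'be', 'wind'] (min_width=12, slack=6)
Line 5: ['picture', 'guitar', 'red'] (min_width=18, slack=0)
Line 6: ['make', 'architect'] (min_width=14, slack=4)
Line 7: ['soft', 'bright', 'low'] (min_width=15, slack=3)
Line 8: ['island', 'why', 'line'] (min_width=15, slack=3)
Line 9: ['everything'] (min_width=10, slack=8)
Line 10: ['rectangle'] (min_width=9, slack=9)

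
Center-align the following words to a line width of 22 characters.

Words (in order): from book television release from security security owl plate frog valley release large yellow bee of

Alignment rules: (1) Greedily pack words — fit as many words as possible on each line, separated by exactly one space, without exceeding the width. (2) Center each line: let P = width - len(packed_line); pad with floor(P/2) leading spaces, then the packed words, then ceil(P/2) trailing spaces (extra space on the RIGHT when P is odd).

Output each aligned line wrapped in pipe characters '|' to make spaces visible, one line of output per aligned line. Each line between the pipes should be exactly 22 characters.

Line 1: ['from', 'book', 'television'] (min_width=20, slack=2)
Line 2: ['release', 'from', 'security'] (min_width=21, slack=1)
Line 3: ['security', 'owl', 'plate'] (min_width=18, slack=4)
Line 4: ['frog', 'valley', 'release'] (min_width=19, slack=3)
Line 5: ['large', 'yellow', 'bee', 'of'] (min_width=19, slack=3)

Answer: | from book television |
|release from security |
|  security owl plate  |
| frog valley release  |
| large yellow bee of  |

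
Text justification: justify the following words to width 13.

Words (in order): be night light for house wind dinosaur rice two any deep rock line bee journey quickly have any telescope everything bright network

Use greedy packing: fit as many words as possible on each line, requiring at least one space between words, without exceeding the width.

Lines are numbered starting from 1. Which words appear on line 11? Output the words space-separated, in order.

Answer: bright

Derivation:
Line 1: ['be', 'night'] (min_width=8, slack=5)
Line 2: ['light', 'for'] (min_width=9, slack=4)
Line 3: ['house', 'wind'] (min_width=10, slack=3)
Line 4: ['dinosaur', 'rice'] (min_width=13, slack=0)
Line 5: ['two', 'any', 'deep'] (min_width=12, slack=1)
Line 6: ['rock', 'line', 'bee'] (min_width=13, slack=0)
Line 7: ['journey'] (min_width=7, slack=6)
Line 8: ['quickly', 'have'] (min_width=12, slack=1)
Line 9: ['any', 'telescope'] (min_width=13, slack=0)
Line 10: ['everything'] (min_width=10, slack=3)
Line 11: ['bright'] (min_width=6, slack=7)
Line 12: ['network'] (min_width=7, slack=6)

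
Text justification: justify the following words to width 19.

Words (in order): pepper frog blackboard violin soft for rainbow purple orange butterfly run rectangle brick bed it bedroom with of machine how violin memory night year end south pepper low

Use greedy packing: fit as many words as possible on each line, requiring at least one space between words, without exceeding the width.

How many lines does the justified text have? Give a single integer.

Answer: 11

Derivation:
Line 1: ['pepper', 'frog'] (min_width=11, slack=8)
Line 2: ['blackboard', 'violin'] (min_width=17, slack=2)
Line 3: ['soft', 'for', 'rainbow'] (min_width=16, slack=3)
Line 4: ['purple', 'orange'] (min_width=13, slack=6)
Line 5: ['butterfly', 'run'] (min_width=13, slack=6)
Line 6: ['rectangle', 'brick', 'bed'] (min_width=19, slack=0)
Line 7: ['it', 'bedroom', 'with', 'of'] (min_width=18, slack=1)
Line 8: ['machine', 'how', 'violin'] (min_width=18, slack=1)
Line 9: ['memory', 'night', 'year'] (min_width=17, slack=2)
Line 10: ['end', 'south', 'pepper'] (min_width=16, slack=3)
Line 11: ['low'] (min_width=3, slack=16)
Total lines: 11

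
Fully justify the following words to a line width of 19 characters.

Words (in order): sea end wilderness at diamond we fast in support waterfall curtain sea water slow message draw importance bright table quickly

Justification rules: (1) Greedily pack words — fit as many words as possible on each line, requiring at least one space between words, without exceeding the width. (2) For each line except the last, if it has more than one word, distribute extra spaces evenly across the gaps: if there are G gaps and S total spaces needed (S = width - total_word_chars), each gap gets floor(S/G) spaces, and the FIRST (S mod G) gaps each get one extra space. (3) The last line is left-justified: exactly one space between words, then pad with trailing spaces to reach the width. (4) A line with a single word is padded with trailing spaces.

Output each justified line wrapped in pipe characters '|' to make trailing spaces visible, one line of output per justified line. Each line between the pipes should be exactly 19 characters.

Line 1: ['sea', 'end', 'wilderness'] (min_width=18, slack=1)
Line 2: ['at', 'diamond', 'we', 'fast'] (min_width=18, slack=1)
Line 3: ['in', 'support'] (min_width=10, slack=9)
Line 4: ['waterfall', 'curtain'] (min_width=17, slack=2)
Line 5: ['sea', 'water', 'slow'] (min_width=14, slack=5)
Line 6: ['message', 'draw'] (min_width=12, slack=7)
Line 7: ['importance', 'bright'] (min_width=17, slack=2)
Line 8: ['table', 'quickly'] (min_width=13, slack=6)

Answer: |sea  end wilderness|
|at  diamond we fast|
|in          support|
|waterfall   curtain|
|sea    water   slow|
|message        draw|
|importance   bright|
|table quickly      |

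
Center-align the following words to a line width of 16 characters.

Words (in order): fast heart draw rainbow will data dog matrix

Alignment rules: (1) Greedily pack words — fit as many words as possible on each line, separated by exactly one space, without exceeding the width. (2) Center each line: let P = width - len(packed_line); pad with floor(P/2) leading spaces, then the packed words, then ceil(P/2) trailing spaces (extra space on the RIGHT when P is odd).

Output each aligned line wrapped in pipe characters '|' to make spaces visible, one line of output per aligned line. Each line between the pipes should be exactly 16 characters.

Answer: |fast heart draw |
|  rainbow will  |
|data dog matrix |

Derivation:
Line 1: ['fast', 'heart', 'draw'] (min_width=15, slack=1)
Line 2: ['rainbow', 'will'] (min_width=12, slack=4)
Line 3: ['data', 'dog', 'matrix'] (min_width=15, slack=1)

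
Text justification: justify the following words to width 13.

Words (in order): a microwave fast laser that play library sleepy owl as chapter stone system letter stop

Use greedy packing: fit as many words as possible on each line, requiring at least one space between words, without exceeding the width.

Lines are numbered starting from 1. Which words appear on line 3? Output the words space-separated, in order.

Line 1: ['a', 'microwave'] (min_width=11, slack=2)
Line 2: ['fast', 'laser'] (min_width=10, slack=3)
Line 3: ['that', 'play'] (min_width=9, slack=4)
Line 4: ['library'] (min_width=7, slack=6)
Line 5: ['sleepy', 'owl', 'as'] (min_width=13, slack=0)
Line 6: ['chapter', 'stone'] (min_width=13, slack=0)
Line 7: ['system', 'letter'] (min_width=13, slack=0)
Line 8: ['stop'] (min_width=4, slack=9)

Answer: that play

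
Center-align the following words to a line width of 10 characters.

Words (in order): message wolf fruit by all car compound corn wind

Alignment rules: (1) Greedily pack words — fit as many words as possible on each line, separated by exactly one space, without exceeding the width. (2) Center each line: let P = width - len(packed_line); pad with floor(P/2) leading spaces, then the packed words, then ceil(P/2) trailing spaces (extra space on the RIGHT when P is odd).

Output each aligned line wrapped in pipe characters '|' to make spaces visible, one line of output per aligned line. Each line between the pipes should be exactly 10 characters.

Answer: | message  |
|wolf fruit|
|by all car|
| compound |
|corn wind |

Derivation:
Line 1: ['message'] (min_width=7, slack=3)
Line 2: ['wolf', 'fruit'] (min_width=10, slack=0)
Line 3: ['by', 'all', 'car'] (min_width=10, slack=0)
Line 4: ['compound'] (min_width=8, slack=2)
Line 5: ['corn', 'wind'] (min_width=9, slack=1)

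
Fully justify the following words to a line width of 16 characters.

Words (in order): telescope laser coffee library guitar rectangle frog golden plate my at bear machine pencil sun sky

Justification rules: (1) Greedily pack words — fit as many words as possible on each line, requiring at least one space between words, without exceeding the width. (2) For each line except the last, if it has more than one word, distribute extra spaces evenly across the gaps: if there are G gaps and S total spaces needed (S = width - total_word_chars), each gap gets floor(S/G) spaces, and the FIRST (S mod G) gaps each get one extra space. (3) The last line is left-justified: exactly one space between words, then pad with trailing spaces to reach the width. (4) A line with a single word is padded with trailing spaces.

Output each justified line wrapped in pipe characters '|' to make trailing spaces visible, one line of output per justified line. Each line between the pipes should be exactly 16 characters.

Answer: |telescope  laser|
|coffee   library|
|guitar rectangle|
|frog      golden|
|plate my at bear|
|machine   pencil|
|sun sky         |

Derivation:
Line 1: ['telescope', 'laser'] (min_width=15, slack=1)
Line 2: ['coffee', 'library'] (min_width=14, slack=2)
Line 3: ['guitar', 'rectangle'] (min_width=16, slack=0)
Line 4: ['frog', 'golden'] (min_width=11, slack=5)
Line 5: ['plate', 'my', 'at', 'bear'] (min_width=16, slack=0)
Line 6: ['machine', 'pencil'] (min_width=14, slack=2)
Line 7: ['sun', 'sky'] (min_width=7, slack=9)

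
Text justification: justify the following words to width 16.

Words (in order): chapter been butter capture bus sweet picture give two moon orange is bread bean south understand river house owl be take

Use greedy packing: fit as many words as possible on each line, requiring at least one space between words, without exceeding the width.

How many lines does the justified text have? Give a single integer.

Line 1: ['chapter', 'been'] (min_width=12, slack=4)
Line 2: ['butter', 'capture'] (min_width=14, slack=2)
Line 3: ['bus', 'sweet'] (min_width=9, slack=7)
Line 4: ['picture', 'give', 'two'] (min_width=16, slack=0)
Line 5: ['moon', 'orange', 'is'] (min_width=14, slack=2)
Line 6: ['bread', 'bean', 'south'] (min_width=16, slack=0)
Line 7: ['understand', 'river'] (min_width=16, slack=0)
Line 8: ['house', 'owl', 'be'] (min_width=12, slack=4)
Line 9: ['take'] (min_width=4, slack=12)
Total lines: 9

Answer: 9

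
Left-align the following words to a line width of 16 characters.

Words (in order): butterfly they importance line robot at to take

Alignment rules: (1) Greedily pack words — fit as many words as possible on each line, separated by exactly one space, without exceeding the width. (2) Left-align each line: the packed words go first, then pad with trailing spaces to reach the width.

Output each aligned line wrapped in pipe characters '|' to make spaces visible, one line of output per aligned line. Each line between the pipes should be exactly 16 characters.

Line 1: ['butterfly', 'they'] (min_width=14, slack=2)
Line 2: ['importance', 'line'] (min_width=15, slack=1)
Line 3: ['robot', 'at', 'to', 'take'] (min_width=16, slack=0)

Answer: |butterfly they  |
|importance line |
|robot at to take|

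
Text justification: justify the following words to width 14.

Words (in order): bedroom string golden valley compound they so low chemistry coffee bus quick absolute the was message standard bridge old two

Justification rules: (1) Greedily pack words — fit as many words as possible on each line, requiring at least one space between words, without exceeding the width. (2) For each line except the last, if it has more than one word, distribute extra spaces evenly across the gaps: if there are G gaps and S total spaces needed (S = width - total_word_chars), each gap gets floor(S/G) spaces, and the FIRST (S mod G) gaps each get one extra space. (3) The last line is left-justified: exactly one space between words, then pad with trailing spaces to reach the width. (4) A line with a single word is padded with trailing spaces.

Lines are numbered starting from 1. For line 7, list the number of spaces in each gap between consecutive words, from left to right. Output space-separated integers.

Line 1: ['bedroom', 'string'] (min_width=14, slack=0)
Line 2: ['golden', 'valley'] (min_width=13, slack=1)
Line 3: ['compound', 'they'] (min_width=13, slack=1)
Line 4: ['so', 'low'] (min_width=6, slack=8)
Line 5: ['chemistry'] (min_width=9, slack=5)
Line 6: ['coffee', 'bus'] (min_width=10, slack=4)
Line 7: ['quick', 'absolute'] (min_width=14, slack=0)
Line 8: ['the', 'was'] (min_width=7, slack=7)
Line 9: ['message'] (min_width=7, slack=7)
Line 10: ['standard'] (min_width=8, slack=6)
Line 11: ['bridge', 'old', 'two'] (min_width=14, slack=0)

Answer: 1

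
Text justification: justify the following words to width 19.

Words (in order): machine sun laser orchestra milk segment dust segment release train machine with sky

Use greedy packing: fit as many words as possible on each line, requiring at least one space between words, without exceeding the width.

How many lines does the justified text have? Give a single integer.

Line 1: ['machine', 'sun', 'laser'] (min_width=17, slack=2)
Line 2: ['orchestra', 'milk'] (min_width=14, slack=5)
Line 3: ['segment', 'dust'] (min_width=12, slack=7)
Line 4: ['segment', 'release'] (min_width=15, slack=4)
Line 5: ['train', 'machine', 'with'] (min_width=18, slack=1)
Line 6: ['sky'] (min_width=3, slack=16)
Total lines: 6

Answer: 6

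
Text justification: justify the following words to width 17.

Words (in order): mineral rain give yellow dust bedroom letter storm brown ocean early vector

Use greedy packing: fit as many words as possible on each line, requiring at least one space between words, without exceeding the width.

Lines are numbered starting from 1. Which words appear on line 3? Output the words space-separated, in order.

Line 1: ['mineral', 'rain', 'give'] (min_width=17, slack=0)
Line 2: ['yellow', 'dust'] (min_width=11, slack=6)
Line 3: ['bedroom', 'letter'] (min_width=14, slack=3)
Line 4: ['storm', 'brown', 'ocean'] (min_width=17, slack=0)
Line 5: ['early', 'vector'] (min_width=12, slack=5)

Answer: bedroom letter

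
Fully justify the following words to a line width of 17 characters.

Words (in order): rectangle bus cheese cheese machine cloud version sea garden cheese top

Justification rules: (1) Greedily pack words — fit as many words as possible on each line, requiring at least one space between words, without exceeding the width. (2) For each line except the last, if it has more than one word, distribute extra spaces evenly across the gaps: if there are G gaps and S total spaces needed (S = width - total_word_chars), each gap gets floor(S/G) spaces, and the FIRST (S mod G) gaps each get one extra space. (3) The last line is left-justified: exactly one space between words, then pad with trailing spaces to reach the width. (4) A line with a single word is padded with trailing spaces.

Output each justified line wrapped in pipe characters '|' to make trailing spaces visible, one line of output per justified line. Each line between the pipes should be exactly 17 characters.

Answer: |rectangle     bus|
|cheese     cheese|
|machine     cloud|
|version       sea|
|garden cheese top|

Derivation:
Line 1: ['rectangle', 'bus'] (min_width=13, slack=4)
Line 2: ['cheese', 'cheese'] (min_width=13, slack=4)
Line 3: ['machine', 'cloud'] (min_width=13, slack=4)
Line 4: ['version', 'sea'] (min_width=11, slack=6)
Line 5: ['garden', 'cheese', 'top'] (min_width=17, slack=0)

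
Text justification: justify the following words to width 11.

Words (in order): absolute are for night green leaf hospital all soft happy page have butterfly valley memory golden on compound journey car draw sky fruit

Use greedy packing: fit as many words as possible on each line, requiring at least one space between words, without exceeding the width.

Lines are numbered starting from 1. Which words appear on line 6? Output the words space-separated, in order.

Line 1: ['absolute'] (min_width=8, slack=3)
Line 2: ['are', 'for'] (min_width=7, slack=4)
Line 3: ['night', 'green'] (min_width=11, slack=0)
Line 4: ['leaf'] (min_width=4, slack=7)
Line 5: ['hospital'] (min_width=8, slack=3)
Line 6: ['all', 'soft'] (min_width=8, slack=3)
Line 7: ['happy', 'page'] (min_width=10, slack=1)
Line 8: ['have'] (min_width=4, slack=7)
Line 9: ['butterfly'] (min_width=9, slack=2)
Line 10: ['valley'] (min_width=6, slack=5)
Line 11: ['memory'] (min_width=6, slack=5)
Line 12: ['golden', 'on'] (min_width=9, slack=2)
Line 13: ['compound'] (min_width=8, slack=3)
Line 14: ['journey', 'car'] (min_width=11, slack=0)
Line 15: ['draw', 'sky'] (min_width=8, slack=3)
Line 16: ['fruit'] (min_width=5, slack=6)

Answer: all soft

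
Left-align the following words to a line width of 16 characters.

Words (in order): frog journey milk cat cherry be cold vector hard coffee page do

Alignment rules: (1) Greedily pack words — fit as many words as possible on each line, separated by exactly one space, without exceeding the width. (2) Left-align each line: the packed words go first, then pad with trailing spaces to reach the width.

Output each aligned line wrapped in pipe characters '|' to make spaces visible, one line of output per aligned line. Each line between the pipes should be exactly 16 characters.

Line 1: ['frog', 'journey'] (min_width=12, slack=4)
Line 2: ['milk', 'cat', 'cherry'] (min_width=15, slack=1)
Line 3: ['be', 'cold', 'vector'] (min_width=14, slack=2)
Line 4: ['hard', 'coffee', 'page'] (min_width=16, slack=0)
Line 5: ['do'] (min_width=2, slack=14)

Answer: |frog journey    |
|milk cat cherry |
|be cold vector  |
|hard coffee page|
|do              |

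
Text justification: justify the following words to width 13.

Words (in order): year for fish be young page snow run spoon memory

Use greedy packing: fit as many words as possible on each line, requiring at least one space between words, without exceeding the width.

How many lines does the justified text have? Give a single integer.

Line 1: ['year', 'for', 'fish'] (min_width=13, slack=0)
Line 2: ['be', 'young', 'page'] (min_width=13, slack=0)
Line 3: ['snow', 'run'] (min_width=8, slack=5)
Line 4: ['spoon', 'memory'] (min_width=12, slack=1)
Total lines: 4

Answer: 4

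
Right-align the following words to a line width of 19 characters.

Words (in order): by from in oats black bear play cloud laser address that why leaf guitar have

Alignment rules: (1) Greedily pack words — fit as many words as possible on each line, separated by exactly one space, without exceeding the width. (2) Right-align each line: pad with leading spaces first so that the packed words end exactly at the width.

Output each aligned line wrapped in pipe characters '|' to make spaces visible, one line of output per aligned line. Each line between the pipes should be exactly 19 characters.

Answer: |    by from in oats|
|    black bear play|
|cloud laser address|
|      that why leaf|
|        guitar have|

Derivation:
Line 1: ['by', 'from', 'in', 'oats'] (min_width=15, slack=4)
Line 2: ['black', 'bear', 'play'] (min_width=15, slack=4)
Line 3: ['cloud', 'laser', 'address'] (min_width=19, slack=0)
Line 4: ['that', 'why', 'leaf'] (min_width=13, slack=6)
Line 5: ['guitar', 'have'] (min_width=11, slack=8)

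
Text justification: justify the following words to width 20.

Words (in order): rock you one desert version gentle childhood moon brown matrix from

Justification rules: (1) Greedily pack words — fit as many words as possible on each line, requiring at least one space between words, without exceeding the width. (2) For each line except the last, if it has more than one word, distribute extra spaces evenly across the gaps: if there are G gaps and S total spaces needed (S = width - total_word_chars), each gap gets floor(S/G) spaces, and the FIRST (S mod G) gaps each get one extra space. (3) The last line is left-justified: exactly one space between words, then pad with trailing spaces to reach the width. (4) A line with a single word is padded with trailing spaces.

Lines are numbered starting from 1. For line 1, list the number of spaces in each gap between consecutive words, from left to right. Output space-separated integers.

Answer: 2 1 1

Derivation:
Line 1: ['rock', 'you', 'one', 'desert'] (min_width=19, slack=1)
Line 2: ['version', 'gentle'] (min_width=14, slack=6)
Line 3: ['childhood', 'moon', 'brown'] (min_width=20, slack=0)
Line 4: ['matrix', 'from'] (min_width=11, slack=9)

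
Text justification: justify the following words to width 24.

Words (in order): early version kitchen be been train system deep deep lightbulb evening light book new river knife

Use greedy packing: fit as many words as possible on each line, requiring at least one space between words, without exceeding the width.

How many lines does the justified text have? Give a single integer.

Answer: 5

Derivation:
Line 1: ['early', 'version', 'kitchen', 'be'] (min_width=24, slack=0)
Line 2: ['been', 'train', 'system', 'deep'] (min_width=22, slack=2)
Line 3: ['deep', 'lightbulb', 'evening'] (min_width=22, slack=2)
Line 4: ['light', 'book', 'new', 'river'] (min_width=20, slack=4)
Line 5: ['knife'] (min_width=5, slack=19)
Total lines: 5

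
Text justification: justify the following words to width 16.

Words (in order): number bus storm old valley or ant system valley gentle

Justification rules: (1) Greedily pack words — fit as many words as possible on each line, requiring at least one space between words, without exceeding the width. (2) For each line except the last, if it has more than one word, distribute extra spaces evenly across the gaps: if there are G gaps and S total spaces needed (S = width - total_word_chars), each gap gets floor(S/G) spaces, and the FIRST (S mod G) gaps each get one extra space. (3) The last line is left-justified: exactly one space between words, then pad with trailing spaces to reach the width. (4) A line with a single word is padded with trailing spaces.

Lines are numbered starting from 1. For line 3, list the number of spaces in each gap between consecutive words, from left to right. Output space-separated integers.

Line 1: ['number', 'bus', 'storm'] (min_width=16, slack=0)
Line 2: ['old', 'valley', 'or'] (min_width=13, slack=3)
Line 3: ['ant', 'system'] (min_width=10, slack=6)
Line 4: ['valley', 'gentle'] (min_width=13, slack=3)

Answer: 7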